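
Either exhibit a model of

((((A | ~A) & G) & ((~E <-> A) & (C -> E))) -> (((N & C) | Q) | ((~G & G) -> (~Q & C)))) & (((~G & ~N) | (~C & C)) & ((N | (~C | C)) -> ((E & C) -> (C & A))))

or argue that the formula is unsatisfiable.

Q = True, G = False, N = False, A = False, C = True, E = False

  (((A | ~A) & G) & ((~E <-> A) & (C -> E))) -> (((N & C) | Q) | ((~G & G) -> (~Q & C))) = True
    ((A | ~A) & G) & ((~E <-> A) & (C -> E)) = False
      (A | ~A) & G = False
        A | ~A = True
          ~A = True
      (~E <-> A) & (C -> E) = False
        ~E <-> A = False
          ~E = True
        C -> E = False
    ((N & C) | Q) | ((~G & G) -> (~Q & C)) = True
      (N & C) | Q = True
        N & C = False
      (~G & G) -> (~Q & C) = True
        ~G & G = False
          ~G = True
        ~Q & C = False
          ~Q = False
  ((~G & ~N) | (~C & C)) & ((N | (~C | C)) -> ((E & C) -> (C & A))) = True
    (~G & ~N) | (~C & C) = True
      ~G & ~N = True
        ~G = True
        ~N = True
      ~C & C = False
        ~C = False
    (N | (~C | C)) -> ((E & C) -> (C & A)) = True
      N | (~C | C) = True
        ~C | C = True
          ~C = False
      (E & C) -> (C & A) = True
        E & C = False
        C & A = False
Both conjuncts True, so the formula holds.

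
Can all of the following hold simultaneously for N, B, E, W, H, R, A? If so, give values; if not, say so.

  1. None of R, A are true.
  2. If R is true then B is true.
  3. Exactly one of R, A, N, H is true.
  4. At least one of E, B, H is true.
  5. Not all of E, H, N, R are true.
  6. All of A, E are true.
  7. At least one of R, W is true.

UNSATISFIABLE

Case A = True:
  Constraint (1) is violated (A=T) — contradiction.
Case A = False:
  Constraint (6) is violated (A=F) — contradiction.
Both cases fail — unsatisfiable.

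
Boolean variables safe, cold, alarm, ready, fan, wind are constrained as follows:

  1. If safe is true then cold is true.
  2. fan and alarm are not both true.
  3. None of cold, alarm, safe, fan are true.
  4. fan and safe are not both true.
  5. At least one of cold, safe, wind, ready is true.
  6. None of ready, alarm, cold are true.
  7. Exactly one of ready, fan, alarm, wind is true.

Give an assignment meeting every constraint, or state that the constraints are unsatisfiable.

safe: False; cold: False; alarm: False; ready: False; fan: False; wind: True

  (1) safe=F ⇒ cold: vacuous ✓
  (2) fan=F, alarm=F — not both ✓
  (3) {cold, alarm, safe, fan}: 0 true — none ✓
  (4) fan=F, safe=F — not both ✓
  (5) {cold, safe, wind, ready}: 1 true — at least one ✓
  (6) {ready, alarm, cold}: 0 true — none ✓
  (7) {ready, fan, alarm, wind}: 1 true — exactly one ✓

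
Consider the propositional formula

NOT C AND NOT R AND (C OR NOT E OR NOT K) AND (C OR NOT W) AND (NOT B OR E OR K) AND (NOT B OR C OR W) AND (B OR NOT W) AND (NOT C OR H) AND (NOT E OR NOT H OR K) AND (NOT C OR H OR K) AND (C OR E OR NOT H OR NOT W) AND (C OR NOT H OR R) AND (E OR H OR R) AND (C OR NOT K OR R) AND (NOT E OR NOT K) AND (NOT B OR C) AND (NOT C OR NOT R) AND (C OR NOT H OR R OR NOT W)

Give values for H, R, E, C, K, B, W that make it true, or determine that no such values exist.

H = False, R = False, E = True, C = False, K = False, B = False, W = False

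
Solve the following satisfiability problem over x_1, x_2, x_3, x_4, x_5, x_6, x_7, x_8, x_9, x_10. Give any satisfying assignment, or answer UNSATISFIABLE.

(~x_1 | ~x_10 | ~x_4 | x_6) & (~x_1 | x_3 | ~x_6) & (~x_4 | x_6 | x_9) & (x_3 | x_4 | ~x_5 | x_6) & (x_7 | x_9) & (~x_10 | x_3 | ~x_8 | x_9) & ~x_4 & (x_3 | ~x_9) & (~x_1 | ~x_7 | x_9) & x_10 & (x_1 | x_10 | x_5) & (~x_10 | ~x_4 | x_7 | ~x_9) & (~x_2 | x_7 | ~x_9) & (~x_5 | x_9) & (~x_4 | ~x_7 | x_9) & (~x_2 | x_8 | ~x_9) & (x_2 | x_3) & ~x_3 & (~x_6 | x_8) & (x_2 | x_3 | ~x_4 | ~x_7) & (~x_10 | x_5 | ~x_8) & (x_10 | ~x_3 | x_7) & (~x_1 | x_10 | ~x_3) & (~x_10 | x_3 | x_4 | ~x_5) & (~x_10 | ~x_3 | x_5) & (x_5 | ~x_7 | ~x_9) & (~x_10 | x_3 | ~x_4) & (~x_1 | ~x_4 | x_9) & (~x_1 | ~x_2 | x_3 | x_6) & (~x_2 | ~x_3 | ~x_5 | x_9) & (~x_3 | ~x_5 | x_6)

x_1: False, x_2: True, x_3: False, x_4: False, x_5: False, x_6: False, x_7: True, x_8: False, x_9: False, x_10: True

Unit clause (~x_4) forces x_4 = False.
Unit clause (x_10) forces x_10 = True.
Unit clause (~x_3) forces x_3 = False.
In (~x_10 | x_3 | x_4 | ~x_5) only ~x_5 is left, so x_5 = False.
In (x_3 | ~x_9) only ~x_9 is left, so x_9 = False.
In (x_2 | x_3) only x_2 is left, so x_2 = True.
In (~x_10 | x_5 | ~x_8) only ~x_8 is left, so x_8 = False.
In (x_7 | x_9) only x_7 is left, so x_7 = True.
In (~x_1 | ~x_7 | x_9) only ~x_1 is left, so x_1 = False.
In (~x_6 | x_8) only ~x_6 is left, so x_6 = False.
All clauses satisfied.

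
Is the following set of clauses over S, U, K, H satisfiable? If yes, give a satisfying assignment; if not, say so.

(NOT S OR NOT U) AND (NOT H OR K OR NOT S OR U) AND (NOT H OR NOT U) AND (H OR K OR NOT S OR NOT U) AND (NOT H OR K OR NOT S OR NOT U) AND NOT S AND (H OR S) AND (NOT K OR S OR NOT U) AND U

No satisfying assignment exists.

Case S = True:
  Clause (NOT S) is falsified — contradiction.
Case S = False:
  (H OR S) forces H = True.
  (NOT H OR NOT U) forces U = False.
  Clause (U) is falsified — contradiction.
Both cases fail, so the formula is unsatisfiable.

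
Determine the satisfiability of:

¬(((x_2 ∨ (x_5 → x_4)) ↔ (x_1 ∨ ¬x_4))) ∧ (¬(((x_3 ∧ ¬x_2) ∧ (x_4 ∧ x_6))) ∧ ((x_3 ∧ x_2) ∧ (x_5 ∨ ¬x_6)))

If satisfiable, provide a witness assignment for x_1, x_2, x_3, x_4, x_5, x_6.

x_1 = False, x_2 = True, x_3 = True, x_4 = True, x_5 = True, x_6 = True

  ¬(((x_2 ∨ (x_5 → x_4)) ↔ (x_1 ∨ ¬x_4))) = True
    (x_2 ∨ (x_5 → x_4)) ↔ (x_1 ∨ ¬x_4) = False
      x_2 ∨ (x_5 → x_4) = True
        x_5 → x_4 = True
      x_1 ∨ ¬x_4 = False
        ¬x_4 = False
  ¬(((x_3 ∧ ¬x_2) ∧ (x_4 ∧ x_6))) ∧ ((x_3 ∧ x_2) ∧ (x_5 ∨ ¬x_6)) = True
    ¬(((x_3 ∧ ¬x_2) ∧ (x_4 ∧ x_6))) = True
      (x_3 ∧ ¬x_2) ∧ (x_4 ∧ x_6) = False
        x_3 ∧ ¬x_2 = False
          ¬x_2 = False
        x_4 ∧ x_6 = True
    (x_3 ∧ x_2) ∧ (x_5 ∨ ¬x_6) = True
      x_3 ∧ x_2 = True
      x_5 ∨ ¬x_6 = True
        ¬x_6 = False
Both conjuncts True, so the formula holds.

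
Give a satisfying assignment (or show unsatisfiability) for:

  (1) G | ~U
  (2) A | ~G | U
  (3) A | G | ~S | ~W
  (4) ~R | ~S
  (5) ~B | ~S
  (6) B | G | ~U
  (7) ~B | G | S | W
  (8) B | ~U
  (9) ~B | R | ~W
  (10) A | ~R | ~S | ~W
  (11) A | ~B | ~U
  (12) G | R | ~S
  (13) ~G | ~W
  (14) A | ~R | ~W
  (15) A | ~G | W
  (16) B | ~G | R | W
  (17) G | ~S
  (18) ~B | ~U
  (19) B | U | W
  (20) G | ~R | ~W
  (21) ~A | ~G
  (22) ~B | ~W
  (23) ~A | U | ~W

Set W = True.
  then (~G | ~W) forces G = False.
  then (G | ~S) forces S = False.
  then (G | ~R | ~W) forces R = False.
  then (~B | ~W) forces B = False.
  then (G | ~U) forces U = False.
  then (~A | U | ~W) forces A = False.
All clauses satisfied.

W = True, A = False, B = False, G = False, U = False, S = False, R = False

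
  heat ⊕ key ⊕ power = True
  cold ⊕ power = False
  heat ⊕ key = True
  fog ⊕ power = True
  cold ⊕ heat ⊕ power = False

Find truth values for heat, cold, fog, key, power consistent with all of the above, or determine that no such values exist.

heat = False; cold = False; fog = True; key = True; power = False

heat ⊕ key ⊕ power = F ⊕ T ⊕ F = True ✓
cold ⊕ power = F ⊕ F = False ✓
heat ⊕ key = F ⊕ T = True ✓
fog ⊕ power = T ⊕ F = True ✓
cold ⊕ heat ⊕ power = F ⊕ F ⊕ F = False ✓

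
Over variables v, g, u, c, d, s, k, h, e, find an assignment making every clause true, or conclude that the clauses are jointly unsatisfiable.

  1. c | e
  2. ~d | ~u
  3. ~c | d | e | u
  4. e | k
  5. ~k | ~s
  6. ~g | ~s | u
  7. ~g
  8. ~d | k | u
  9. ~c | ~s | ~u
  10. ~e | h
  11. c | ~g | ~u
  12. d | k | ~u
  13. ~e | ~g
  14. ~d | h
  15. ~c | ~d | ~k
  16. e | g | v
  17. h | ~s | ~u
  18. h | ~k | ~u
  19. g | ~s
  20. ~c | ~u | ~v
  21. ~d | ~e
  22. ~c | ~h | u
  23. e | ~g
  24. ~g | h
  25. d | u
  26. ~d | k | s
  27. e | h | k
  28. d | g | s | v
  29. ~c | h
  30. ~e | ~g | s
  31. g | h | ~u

Unit clause (~g) forces g = False.
In (g | ~s) only ~s is left, so s = False.
Set v = True.
Set u = True.
  then (~d | ~u) forces d = False.
  then (d | k | ~u) forces k = True.
  then (h | ~k | ~u) forces h = True.
  then (~c | ~u | ~v) forces c = False.
  then (c | e) forces e = True.
All clauses satisfied.

v=T, g=F, u=T, c=F, d=F, s=F, k=T, h=T, e=T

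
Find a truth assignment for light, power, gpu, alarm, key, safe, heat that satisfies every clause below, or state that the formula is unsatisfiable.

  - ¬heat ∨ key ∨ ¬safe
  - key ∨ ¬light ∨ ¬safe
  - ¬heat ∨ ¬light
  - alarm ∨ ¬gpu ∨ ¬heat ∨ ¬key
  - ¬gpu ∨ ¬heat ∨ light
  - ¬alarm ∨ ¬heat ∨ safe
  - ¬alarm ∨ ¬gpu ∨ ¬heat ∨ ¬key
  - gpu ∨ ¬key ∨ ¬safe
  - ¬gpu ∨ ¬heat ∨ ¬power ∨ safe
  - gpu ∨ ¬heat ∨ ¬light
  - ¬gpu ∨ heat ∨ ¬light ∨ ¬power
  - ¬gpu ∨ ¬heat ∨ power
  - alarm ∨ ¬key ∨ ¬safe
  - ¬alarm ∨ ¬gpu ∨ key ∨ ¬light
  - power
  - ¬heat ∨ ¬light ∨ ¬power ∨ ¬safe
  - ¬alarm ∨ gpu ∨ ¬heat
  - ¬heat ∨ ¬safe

Unit clause (power) forces power = True.
Set light = False.
Set gpu = False.
Set alarm = True.
  then (¬alarm ∨ gpu ∨ ¬heat) forces heat = False.
Set key = True.
  then (gpu ∨ ¬key ∨ ¬safe) forces safe = False.
All clauses satisfied.

light = False, power = True, gpu = False, alarm = True, key = True, safe = False, heat = False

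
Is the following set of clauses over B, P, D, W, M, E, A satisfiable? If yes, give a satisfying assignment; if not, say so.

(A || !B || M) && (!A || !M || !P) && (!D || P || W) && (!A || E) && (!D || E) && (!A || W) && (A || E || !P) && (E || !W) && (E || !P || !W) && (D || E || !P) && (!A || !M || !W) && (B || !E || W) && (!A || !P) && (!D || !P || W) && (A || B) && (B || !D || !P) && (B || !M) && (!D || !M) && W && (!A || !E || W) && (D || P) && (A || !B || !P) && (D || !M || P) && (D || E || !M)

Unit clause (W) forces W = True.
In (E || !W) only E is left, so E = True.
Set B = False.
  then (A || B) forces A = True.
  then (B || !M) forces M = False.
  then (!A || !P) forces P = False.
  then (D || P) forces D = True.
All clauses satisfied.

B = False, P = False, D = True, W = True, M = False, E = True, A = True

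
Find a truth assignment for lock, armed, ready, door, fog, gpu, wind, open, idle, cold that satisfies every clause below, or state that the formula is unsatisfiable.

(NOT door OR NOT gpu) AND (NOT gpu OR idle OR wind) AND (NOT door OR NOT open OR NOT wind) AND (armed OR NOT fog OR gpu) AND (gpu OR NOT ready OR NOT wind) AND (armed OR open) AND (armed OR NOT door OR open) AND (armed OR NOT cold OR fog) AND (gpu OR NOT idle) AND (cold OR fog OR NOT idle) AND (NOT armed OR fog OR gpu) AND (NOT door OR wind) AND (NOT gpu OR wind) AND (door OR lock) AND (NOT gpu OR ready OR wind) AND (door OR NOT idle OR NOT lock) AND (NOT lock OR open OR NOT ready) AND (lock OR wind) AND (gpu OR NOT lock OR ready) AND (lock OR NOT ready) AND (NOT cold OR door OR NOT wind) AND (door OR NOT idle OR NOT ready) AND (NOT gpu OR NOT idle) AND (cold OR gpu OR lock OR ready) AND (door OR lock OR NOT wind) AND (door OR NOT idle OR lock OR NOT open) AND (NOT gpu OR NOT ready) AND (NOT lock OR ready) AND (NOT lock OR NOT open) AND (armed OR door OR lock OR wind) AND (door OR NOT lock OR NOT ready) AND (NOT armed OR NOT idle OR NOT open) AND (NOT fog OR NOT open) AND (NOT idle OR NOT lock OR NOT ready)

lock = False; armed = True; ready = False; door = True; fog = True; gpu = False; wind = True; open = False; idle = False; cold = True

Try lock = True:
  (NOT lock OR ready) forces ready = True.
  (NOT lock OR open OR NOT ready) forces open = True.
  clause (NOT lock OR NOT open) is falsified — backtrack.
So lock = False.
  then (door OR lock) forces door = True.
  then (lock OR wind) forces wind = True.
  then (lock OR NOT ready) forces ready = False.
  then (NOT door OR NOT gpu) forces gpu = False.
  then (NOT door OR NOT open OR NOT wind) forces open = False.
  then (armed OR open) forces armed = True.
  then (gpu OR NOT idle) forces idle = False.
  then (NOT armed OR fog OR gpu) forces fog = True.
  then (cold OR gpu OR lock OR ready) forces cold = True.
All clauses satisfied.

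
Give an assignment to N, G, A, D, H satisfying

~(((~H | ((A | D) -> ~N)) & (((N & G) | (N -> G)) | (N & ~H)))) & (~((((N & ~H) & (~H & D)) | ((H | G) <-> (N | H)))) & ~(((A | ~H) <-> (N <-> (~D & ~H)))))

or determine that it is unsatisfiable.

Unsatisfiable — no assignment works.

Case H = True: the conjunct ~((((N & ~H) & (~H & D)) | ((H | G) <-> (N | H)))) becomes ~((False | True)) = False.
Case H = False: the formula simplifies to ~((((N & G) | (N -> G)) | N)) & (~(((N & D) | (G <-> N))) & ~((N <-> ~D))).
  N = True: the conjunct ~((((N & G) | (N -> G)) | N)) becomes ~(((G | G) | True)) = False.
  N = False: the conjunct ~((((N & G) | (N -> G)) | N)) becomes ~((True | False)) = False.
Both cases fail — unsatisfiable.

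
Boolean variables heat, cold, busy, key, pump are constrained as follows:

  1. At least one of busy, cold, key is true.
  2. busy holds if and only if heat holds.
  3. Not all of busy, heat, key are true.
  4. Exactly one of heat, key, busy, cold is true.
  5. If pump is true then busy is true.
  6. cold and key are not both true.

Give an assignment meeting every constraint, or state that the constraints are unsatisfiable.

heat=F, cold=T, busy=F, key=F, pump=F

  (1) {busy, cold, key}: 1 true — at least one ✓
  (2) busy=F, heat=F — same ✓
  (3) {busy, heat, key}: 0/3 true — not all ✓
  (4) {heat, key, busy, cold}: 1 true — exactly one ✓
  (5) pump=F ⇒ busy: vacuous ✓
  (6) cold=T, key=F — not both ✓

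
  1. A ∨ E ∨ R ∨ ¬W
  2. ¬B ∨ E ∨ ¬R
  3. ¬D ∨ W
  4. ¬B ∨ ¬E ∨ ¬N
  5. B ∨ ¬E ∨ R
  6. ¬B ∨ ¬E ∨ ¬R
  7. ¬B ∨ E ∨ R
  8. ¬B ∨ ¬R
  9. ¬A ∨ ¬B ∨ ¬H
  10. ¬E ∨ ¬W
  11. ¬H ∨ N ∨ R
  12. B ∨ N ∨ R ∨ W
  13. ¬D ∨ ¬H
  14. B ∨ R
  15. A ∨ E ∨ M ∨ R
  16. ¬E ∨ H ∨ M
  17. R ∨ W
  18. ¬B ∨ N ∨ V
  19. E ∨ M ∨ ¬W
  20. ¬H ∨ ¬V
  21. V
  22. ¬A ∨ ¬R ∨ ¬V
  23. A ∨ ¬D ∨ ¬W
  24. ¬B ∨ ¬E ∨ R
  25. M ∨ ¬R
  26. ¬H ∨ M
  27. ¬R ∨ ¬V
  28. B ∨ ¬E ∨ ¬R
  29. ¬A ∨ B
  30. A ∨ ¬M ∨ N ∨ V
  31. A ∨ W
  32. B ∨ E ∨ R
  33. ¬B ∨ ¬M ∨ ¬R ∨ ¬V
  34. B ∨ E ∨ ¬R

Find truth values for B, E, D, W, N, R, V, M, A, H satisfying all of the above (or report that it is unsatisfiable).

Case B = True:
  (¬B ∨ ¬R) forces R = False.
  (¬B ∨ E ∨ R) forces E = True.
  Clause (¬B ∨ ¬E ∨ R) is falsified — contradiction.
Case B = False:
  (B ∨ R) forces R = True.
  (V) forces V = True.
  Clause (¬R ∨ ¬V) is falsified — contradiction.
Both cases fail, so the formula is unsatisfiable.

No satisfying assignment exists.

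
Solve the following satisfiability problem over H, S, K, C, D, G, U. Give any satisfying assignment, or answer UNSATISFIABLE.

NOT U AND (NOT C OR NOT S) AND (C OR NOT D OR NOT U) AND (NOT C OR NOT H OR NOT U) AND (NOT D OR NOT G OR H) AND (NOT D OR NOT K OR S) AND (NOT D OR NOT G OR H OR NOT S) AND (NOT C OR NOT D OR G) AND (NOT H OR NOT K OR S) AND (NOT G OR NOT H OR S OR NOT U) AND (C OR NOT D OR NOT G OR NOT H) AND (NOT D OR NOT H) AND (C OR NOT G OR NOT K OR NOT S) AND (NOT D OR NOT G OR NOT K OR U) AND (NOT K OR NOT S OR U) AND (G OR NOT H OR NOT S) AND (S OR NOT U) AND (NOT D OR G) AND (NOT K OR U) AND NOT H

H: False, S: False, K: False, C: True, D: False, G: True, U: False

Unit clause (NOT U) forces U = False.
In (NOT K OR U) only NOT K is left, so K = False.
Unit clause (NOT H) forces H = False.
Set S = False.
Set C = True.
Try D = True:
  (NOT D OR NOT G OR H) forces G = False.
  clause (NOT C OR NOT D OR G) is falsified — backtrack.
So D = False.
Set G = True.
All clauses satisfied.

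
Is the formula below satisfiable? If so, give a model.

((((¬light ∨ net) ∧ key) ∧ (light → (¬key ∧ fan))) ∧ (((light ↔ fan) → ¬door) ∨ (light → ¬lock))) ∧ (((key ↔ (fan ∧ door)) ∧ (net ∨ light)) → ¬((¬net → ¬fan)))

lock: False, fan: True, door: False, net: False, light: False, key: True

  (((¬light ∨ net) ∧ key) ∧ (light → (¬key ∧ fan))) ∧ (((light ↔ fan) → ¬door) ∨ (light → ¬lock)) = True
    ((¬light ∨ net) ∧ key) ∧ (light → (¬key ∧ fan)) = True
      (¬light ∨ net) ∧ key = True
        ¬light ∨ net = True
          ¬light = True
      light → (¬key ∧ fan) = True
        ¬key ∧ fan = False
          ¬key = False
    ((light ↔ fan) → ¬door) ∨ (light → ¬lock) = True
      (light ↔ fan) → ¬door = True
        light ↔ fan = False
        ¬door = True
      light → ¬lock = True
        ¬lock = True
  ((key ↔ (fan ∧ door)) ∧ (net ∨ light)) → ¬((¬net → ¬fan)) = True
    (key ↔ (fan ∧ door)) ∧ (net ∨ light) = False
      key ↔ (fan ∧ door) = False
        fan ∧ door = False
      net ∨ light = False
    ¬((¬net → ¬fan)) = True
      ¬net → ¬fan = False
        ¬net = True
        ¬fan = False
Both conjuncts True, so the formula holds.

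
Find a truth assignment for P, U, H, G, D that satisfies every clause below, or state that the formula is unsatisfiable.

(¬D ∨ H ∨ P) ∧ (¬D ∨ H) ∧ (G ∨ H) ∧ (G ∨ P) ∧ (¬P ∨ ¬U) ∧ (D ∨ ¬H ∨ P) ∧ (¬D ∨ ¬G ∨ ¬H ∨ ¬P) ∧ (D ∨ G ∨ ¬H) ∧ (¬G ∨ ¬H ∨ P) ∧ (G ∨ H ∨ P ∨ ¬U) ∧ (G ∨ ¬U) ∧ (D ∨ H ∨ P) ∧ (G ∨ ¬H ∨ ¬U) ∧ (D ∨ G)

P: True, U: False, H: True, G: True, D: False

Try P = False:
  (G ∨ P) forces G = True.
  (¬G ∨ ¬H ∨ P) forces H = False.
  (¬D ∨ H ∨ P) forces D = False.
  clause (D ∨ H ∨ P) is falsified — backtrack.
So P = True.
  then (¬P ∨ ¬U) forces U = False.
Set H = True.
Set G = True.
  then (¬D ∨ ¬G ∨ ¬H ∨ ¬P) forces D = False.
All clauses satisfied.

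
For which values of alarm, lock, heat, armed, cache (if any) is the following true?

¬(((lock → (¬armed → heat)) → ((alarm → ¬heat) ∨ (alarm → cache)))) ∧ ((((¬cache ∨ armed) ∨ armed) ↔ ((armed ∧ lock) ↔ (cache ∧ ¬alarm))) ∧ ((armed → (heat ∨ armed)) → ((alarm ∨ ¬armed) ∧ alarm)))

alarm = True, lock = False, heat = True, armed = True, cache = False

  ¬(((lock → (¬armed → heat)) → ((alarm → ¬heat) ∨ (alarm → cache)))) = True
    (lock → (¬armed → heat)) → ((alarm → ¬heat) ∨ (alarm → cache)) = False
      lock → (¬armed → heat) = True
        ¬armed → heat = True
          ¬armed = False
      (alarm → ¬heat) ∨ (alarm → cache) = False
        alarm → ¬heat = False
          ¬heat = False
        alarm → cache = False
  (((¬cache ∨ armed) ∨ armed) ↔ ((armed ∧ lock) ↔ (cache ∧ ¬alarm))) ∧ ((armed → (heat ∨ armed)) → ((alarm ∨ ¬armed) ∧ alarm)) = True
    ((¬cache ∨ armed) ∨ armed) ↔ ((armed ∧ lock) ↔ (cache ∧ ¬alarm)) = True
      (¬cache ∨ armed) ∨ armed = True
        ¬cache ∨ armed = True
          ¬cache = True
      (armed ∧ lock) ↔ (cache ∧ ¬alarm) = True
        armed ∧ lock = False
        cache ∧ ¬alarm = False
          ¬alarm = False
    (armed → (heat ∨ armed)) → ((alarm ∨ ¬armed) ∧ alarm) = True
      armed → (heat ∨ armed) = True
        heat ∨ armed = True
      (alarm ∨ ¬armed) ∧ alarm = True
        alarm ∨ ¬armed = True
          ¬armed = False
Both conjuncts True, so the formula holds.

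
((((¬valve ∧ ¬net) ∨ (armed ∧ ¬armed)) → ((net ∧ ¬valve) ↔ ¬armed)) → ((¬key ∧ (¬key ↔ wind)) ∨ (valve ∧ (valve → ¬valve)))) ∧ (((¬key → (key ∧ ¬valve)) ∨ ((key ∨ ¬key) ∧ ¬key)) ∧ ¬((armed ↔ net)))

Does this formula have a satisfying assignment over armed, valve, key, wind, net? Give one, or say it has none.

armed = False, valve = False, key = False, wind = True, net = True

  (((¬valve ∧ ¬net) ∨ (armed ∧ ¬armed)) → ((net ∧ ¬valve) ↔ ¬armed)) → ((¬key ∧ (¬key ↔ wind)) ∨ (valve ∧ (valve → ¬valve))) = True
    ((¬valve ∧ ¬net) ∨ (armed ∧ ¬armed)) → ((net ∧ ¬valve) ↔ ¬armed) = True
      (¬valve ∧ ¬net) ∨ (armed ∧ ¬armed) = False
        ¬valve ∧ ¬net = False
          ¬valve = True
          ¬net = False
        armed ∧ ¬armed = False
          ¬armed = True
      (net ∧ ¬valve) ↔ ¬armed = True
        net ∧ ¬valve = True
          ¬valve = True
        ¬armed = True
    (¬key ∧ (¬key ↔ wind)) ∨ (valve ∧ (valve → ¬valve)) = True
      ¬key ∧ (¬key ↔ wind) = True
        ¬key = True
        ¬key ↔ wind = True
          ¬key = True
      valve ∧ (valve → ¬valve) = False
        valve → ¬valve = True
          ¬valve = True
  ((¬key → (key ∧ ¬valve)) ∨ ((key ∨ ¬key) ∧ ¬key)) ∧ ¬((armed ↔ net)) = True
    (¬key → (key ∧ ¬valve)) ∨ ((key ∨ ¬key) ∧ ¬key) = True
      ¬key → (key ∧ ¬valve) = False
        ¬key = True
        key ∧ ¬valve = False
          ¬valve = True
      (key ∨ ¬key) ∧ ¬key = True
        key ∨ ¬key = True
          ¬key = True
        ¬key = True
    ¬((armed ↔ net)) = True
      armed ↔ net = False
Both conjuncts True, so the formula holds.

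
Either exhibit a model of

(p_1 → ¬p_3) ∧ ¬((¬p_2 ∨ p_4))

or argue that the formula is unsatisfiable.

p_1 = True, p_2 = True, p_3 = False, p_4 = False

  p_1 → ¬p_3 = True
    ¬p_3 = True
  ¬((¬p_2 ∨ p_4)) = True
    ¬p_2 ∨ p_4 = False
      ¬p_2 = False
Both conjuncts True, so the formula holds.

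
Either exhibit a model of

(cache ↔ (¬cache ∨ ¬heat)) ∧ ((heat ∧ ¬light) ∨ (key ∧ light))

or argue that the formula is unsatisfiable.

cache=T, heat=F, key=T, light=T

  cache ↔ (¬cache ∨ ¬heat) = True
    ¬cache ∨ ¬heat = True
      ¬cache = False
      ¬heat = True
  (heat ∧ ¬light) ∨ (key ∧ light) = True
    heat ∧ ¬light = False
      ¬light = False
    key ∧ light = True
Both conjuncts True, so the formula holds.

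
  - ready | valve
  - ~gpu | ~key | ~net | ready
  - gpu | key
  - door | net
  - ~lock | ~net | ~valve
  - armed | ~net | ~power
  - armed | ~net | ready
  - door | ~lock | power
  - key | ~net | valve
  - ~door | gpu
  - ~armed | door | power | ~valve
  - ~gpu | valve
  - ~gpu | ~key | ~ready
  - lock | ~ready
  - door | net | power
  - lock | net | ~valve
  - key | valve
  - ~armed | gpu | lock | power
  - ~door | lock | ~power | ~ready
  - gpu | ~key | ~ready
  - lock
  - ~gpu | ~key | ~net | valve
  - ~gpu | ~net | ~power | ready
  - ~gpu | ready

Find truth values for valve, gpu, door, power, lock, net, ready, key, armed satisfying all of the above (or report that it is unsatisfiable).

Unit clause (lock) forces lock = True.
Try valve = False:
  (ready | valve) forces ready = True.
  (~gpu | valve) forces gpu = False.
  (gpu | key) forces key = True.
  clause (gpu | ~key | ~ready) is falsified — backtrack.
So valve = True.
  then (~lock | ~net | ~valve) forces net = False.
  then (door | net) forces door = True.
  then (~door | gpu) forces gpu = True.
  then (~gpu | ready) forces ready = True.
  then (~gpu | ~key | ~ready) forces key = False.
Set power = True.
Set armed = True.
All clauses satisfied.

valve=T, gpu=T, door=T, power=T, lock=T, net=F, ready=T, key=F, armed=T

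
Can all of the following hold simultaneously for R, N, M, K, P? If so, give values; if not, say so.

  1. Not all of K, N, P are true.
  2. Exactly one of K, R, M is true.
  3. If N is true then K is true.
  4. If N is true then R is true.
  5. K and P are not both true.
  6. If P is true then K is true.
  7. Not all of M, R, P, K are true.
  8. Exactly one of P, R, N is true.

R=T, N=F, M=F, K=F, P=F

  (1) {K, N, P}: 0/3 true — not all ✓
  (2) {K, R, M}: 1 true — exactly one ✓
  (3) N=F ⇒ K: vacuous ✓
  (4) N=F ⇒ R: vacuous ✓
  (5) K=F, P=F — not both ✓
  (6) P=F ⇒ K: vacuous ✓
  (7) {M, R, P, K}: 1/4 true — not all ✓
  (8) {P, R, N}: 1 true — exactly one ✓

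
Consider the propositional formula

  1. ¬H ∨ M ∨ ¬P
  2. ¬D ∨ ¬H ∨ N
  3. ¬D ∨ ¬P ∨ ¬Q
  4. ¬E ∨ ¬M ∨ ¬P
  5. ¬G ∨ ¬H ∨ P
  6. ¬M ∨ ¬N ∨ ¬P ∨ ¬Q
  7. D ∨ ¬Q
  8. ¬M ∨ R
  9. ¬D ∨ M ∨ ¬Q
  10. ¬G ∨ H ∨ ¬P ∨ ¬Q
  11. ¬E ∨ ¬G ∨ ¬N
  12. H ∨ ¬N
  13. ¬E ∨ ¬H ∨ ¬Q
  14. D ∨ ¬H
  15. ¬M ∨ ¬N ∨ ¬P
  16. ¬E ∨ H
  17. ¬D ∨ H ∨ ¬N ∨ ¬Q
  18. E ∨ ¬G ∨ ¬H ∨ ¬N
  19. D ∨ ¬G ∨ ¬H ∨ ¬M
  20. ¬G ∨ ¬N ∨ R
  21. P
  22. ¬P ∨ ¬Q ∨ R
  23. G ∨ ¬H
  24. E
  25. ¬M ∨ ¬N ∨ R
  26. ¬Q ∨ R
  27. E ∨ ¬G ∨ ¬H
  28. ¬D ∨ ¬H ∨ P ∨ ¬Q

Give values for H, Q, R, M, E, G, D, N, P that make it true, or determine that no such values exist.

No satisfying assignment exists.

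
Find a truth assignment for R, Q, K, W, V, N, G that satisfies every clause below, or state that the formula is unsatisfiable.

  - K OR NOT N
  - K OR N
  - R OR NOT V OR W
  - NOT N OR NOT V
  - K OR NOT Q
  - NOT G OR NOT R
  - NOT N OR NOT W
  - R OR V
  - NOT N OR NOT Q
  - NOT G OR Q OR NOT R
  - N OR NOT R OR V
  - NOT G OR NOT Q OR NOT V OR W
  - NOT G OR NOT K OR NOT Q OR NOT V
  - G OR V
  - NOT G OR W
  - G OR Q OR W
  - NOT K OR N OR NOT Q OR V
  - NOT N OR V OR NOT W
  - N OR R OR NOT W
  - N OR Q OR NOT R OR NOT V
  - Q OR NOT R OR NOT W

R: True; Q: True; K: True; W: False; V: True; N: False; G: False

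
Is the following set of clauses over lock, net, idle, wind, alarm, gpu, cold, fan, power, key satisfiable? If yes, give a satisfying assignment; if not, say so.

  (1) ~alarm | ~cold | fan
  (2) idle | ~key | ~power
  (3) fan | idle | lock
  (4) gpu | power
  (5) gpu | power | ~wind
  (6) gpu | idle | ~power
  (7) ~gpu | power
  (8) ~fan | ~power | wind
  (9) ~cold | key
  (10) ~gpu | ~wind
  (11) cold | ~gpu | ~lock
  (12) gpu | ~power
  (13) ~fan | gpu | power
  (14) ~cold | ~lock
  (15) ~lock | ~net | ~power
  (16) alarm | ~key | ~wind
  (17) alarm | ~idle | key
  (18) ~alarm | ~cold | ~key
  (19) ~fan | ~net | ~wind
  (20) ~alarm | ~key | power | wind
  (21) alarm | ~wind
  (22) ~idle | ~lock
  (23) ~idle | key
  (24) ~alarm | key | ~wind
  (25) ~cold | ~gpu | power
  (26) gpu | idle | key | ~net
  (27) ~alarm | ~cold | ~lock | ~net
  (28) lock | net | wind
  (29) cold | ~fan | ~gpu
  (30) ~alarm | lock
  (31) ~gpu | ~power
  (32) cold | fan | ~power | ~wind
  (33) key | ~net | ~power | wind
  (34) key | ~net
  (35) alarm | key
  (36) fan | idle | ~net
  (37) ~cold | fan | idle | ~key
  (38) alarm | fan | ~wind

The formula is unsatisfiable.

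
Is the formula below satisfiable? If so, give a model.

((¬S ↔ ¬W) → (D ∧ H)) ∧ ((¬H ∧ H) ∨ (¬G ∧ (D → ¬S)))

S: False, G: False, H: True, W: True, D: False

  (¬S ↔ ¬W) → (D ∧ H) = True
    ¬S ↔ ¬W = False
      ¬S = True
      ¬W = False
    D ∧ H = False
  (¬H ∧ H) ∨ (¬G ∧ (D → ¬S)) = True
    ¬H ∧ H = False
      ¬H = False
    ¬G ∧ (D → ¬S) = True
      ¬G = True
      D → ¬S = True
        ¬S = True
Both conjuncts True, so the formula holds.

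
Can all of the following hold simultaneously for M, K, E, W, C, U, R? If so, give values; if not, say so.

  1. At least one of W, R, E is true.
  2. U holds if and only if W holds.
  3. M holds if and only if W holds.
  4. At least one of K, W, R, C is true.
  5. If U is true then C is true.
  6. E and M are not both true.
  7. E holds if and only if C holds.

M: False, K: False, E: False, W: False, C: False, U: False, R: True

  (1) {W, R, E}: 1 true — at least one ✓
  (2) U=F, W=F — same ✓
  (3) M=F, W=F — same ✓
  (4) {K, W, R, C}: 1 true — at least one ✓
  (5) U=F ⇒ C: vacuous ✓
  (6) E=F, M=F — not both ✓
  (7) E=F, C=F — same ✓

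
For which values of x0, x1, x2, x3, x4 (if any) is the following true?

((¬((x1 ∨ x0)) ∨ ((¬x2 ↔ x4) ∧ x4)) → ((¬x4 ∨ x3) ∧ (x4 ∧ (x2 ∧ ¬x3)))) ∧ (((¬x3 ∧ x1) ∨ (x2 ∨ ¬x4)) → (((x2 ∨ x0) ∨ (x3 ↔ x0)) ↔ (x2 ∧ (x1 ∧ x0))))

x0 = True, x1 = True, x2 = True, x3 = False, x4 = False

  (¬((x1 ∨ x0)) ∨ ((¬x2 ↔ x4) ∧ x4)) → ((¬x4 ∨ x3) ∧ (x4 ∧ (x2 ∧ ¬x3))) = True
    ¬((x1 ∨ x0)) ∨ ((¬x2 ↔ x4) ∧ x4) = False
      ¬((x1 ∨ x0)) = False
        x1 ∨ x0 = True
      (¬x2 ↔ x4) ∧ x4 = False
        ¬x2 ↔ x4 = True
          ¬x2 = False
    (¬x4 ∨ x3) ∧ (x4 ∧ (x2 ∧ ¬x3)) = False
      ¬x4 ∨ x3 = True
        ¬x4 = True
      x4 ∧ (x2 ∧ ¬x3) = False
        x2 ∧ ¬x3 = True
          ¬x3 = True
  ((¬x3 ∧ x1) ∨ (x2 ∨ ¬x4)) → (((x2 ∨ x0) ∨ (x3 ↔ x0)) ↔ (x2 ∧ (x1 ∧ x0))) = True
    (¬x3 ∧ x1) ∨ (x2 ∨ ¬x4) = True
      ¬x3 ∧ x1 = True
        ¬x3 = True
      x2 ∨ ¬x4 = True
        ¬x4 = True
    ((x2 ∨ x0) ∨ (x3 ↔ x0)) ↔ (x2 ∧ (x1 ∧ x0)) = True
      (x2 ∨ x0) ∨ (x3 ↔ x0) = True
        x2 ∨ x0 = True
        x3 ↔ x0 = False
      x2 ∧ (x1 ∧ x0) = True
        x1 ∧ x0 = True
Both conjuncts True, so the formula holds.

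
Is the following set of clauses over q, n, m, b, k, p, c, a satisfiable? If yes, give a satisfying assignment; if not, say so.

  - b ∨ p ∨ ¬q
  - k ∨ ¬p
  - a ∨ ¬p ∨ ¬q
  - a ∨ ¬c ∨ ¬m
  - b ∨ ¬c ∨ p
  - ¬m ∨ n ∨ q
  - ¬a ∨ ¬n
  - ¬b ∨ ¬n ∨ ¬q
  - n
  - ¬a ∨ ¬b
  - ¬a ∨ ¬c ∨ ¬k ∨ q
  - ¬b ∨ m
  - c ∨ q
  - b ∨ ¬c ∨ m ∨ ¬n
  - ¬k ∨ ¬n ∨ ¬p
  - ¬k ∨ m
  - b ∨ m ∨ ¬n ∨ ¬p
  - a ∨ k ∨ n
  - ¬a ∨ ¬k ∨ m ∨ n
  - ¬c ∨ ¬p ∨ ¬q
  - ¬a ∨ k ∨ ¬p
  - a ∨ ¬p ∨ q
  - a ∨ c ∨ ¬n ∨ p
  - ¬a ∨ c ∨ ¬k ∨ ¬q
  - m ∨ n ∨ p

Unsatisfiable

Case p = True:
  (k ∨ ¬p) forces k = True.
  (n) forces n = True.
  Clause (¬k ∨ ¬n ∨ ¬p) is falsified — contradiction.
Case p = False:
  (n) forces n = True.
  (¬a ∨ ¬n) forces a = False.
  (a ∨ c ∨ ¬n ∨ p) forces c = True.
  (a ∨ ¬c ∨ ¬m) forces m = False.
  (b ∨ ¬c ∨ p) forces b = True.
  Clause (¬b ∨ m) is falsified — contradiction.
Both cases fail, so the formula is unsatisfiable.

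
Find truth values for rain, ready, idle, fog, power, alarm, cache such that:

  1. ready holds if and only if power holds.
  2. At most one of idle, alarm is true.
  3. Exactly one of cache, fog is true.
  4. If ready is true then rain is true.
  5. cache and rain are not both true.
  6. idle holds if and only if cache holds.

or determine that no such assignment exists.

rain = True, ready = False, idle = False, fog = True, power = False, alarm = False, cache = False

  (1) ready=F, power=F — same ✓
  (2) {idle, alarm}: 0 true — at most one ✓
  (3) {cache, fog}: 1 true — exactly one ✓
  (4) ready=F ⇒ rain: vacuous ✓
  (5) cache=F, rain=T — not both ✓
  (6) idle=F, cache=F — same ✓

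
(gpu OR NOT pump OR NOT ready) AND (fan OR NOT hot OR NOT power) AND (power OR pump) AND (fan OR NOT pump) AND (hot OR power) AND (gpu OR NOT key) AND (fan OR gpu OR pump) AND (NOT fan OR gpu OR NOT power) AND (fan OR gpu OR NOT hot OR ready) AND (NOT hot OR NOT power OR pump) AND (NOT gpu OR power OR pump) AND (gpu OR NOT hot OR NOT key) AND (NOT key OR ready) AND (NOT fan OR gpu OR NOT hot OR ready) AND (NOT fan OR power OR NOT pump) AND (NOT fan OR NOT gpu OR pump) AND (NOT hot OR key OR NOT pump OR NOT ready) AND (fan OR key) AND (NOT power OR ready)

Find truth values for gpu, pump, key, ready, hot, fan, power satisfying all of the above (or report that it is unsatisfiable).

gpu = True, pump = True, key = True, ready = True, hot = True, fan = True, power = True

Set gpu = True.
Set pump = True.
  then (fan OR NOT pump) forces fan = True.
  then (NOT fan OR power OR NOT pump) forces power = True.
  then (NOT power OR ready) forces ready = True.
Set key = True.
Set hot = True.
All clauses satisfied.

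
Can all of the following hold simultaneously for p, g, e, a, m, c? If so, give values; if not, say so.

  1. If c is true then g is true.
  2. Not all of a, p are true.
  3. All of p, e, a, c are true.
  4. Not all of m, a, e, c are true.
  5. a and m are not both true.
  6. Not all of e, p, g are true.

UNSATISFIABLE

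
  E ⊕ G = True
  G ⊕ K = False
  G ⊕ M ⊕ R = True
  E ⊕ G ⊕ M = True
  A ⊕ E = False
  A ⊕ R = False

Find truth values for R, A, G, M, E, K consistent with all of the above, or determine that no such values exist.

R = True; A = True; G = False; M = False; E = True; K = False

E ⊕ G = T ⊕ F = True ✓
G ⊕ K = F ⊕ F = False ✓
G ⊕ M ⊕ R = F ⊕ F ⊕ T = True ✓
E ⊕ G ⊕ M = T ⊕ F ⊕ F = True ✓
A ⊕ E = T ⊕ T = False ✓
A ⊕ R = T ⊕ T = False ✓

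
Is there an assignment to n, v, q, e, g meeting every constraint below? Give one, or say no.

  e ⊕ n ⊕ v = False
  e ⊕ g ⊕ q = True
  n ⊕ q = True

n = True; v = False; q = False; e = True; g = False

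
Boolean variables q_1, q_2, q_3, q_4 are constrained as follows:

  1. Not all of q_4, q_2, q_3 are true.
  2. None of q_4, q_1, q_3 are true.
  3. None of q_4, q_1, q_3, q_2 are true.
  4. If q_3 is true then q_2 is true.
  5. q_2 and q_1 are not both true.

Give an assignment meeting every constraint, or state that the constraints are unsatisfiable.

q_1=F; q_2=F; q_3=F; q_4=F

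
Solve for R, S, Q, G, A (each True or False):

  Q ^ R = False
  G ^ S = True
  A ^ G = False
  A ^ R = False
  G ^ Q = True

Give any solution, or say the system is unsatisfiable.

No satisfying assignment exists.

Adding constraints 1, 3, 4, 5 mod 2: every variable appears an even number of times on the left, so the left side is 0.
But the right sides sum to 1 (mod 2). 0 ≠ 1 — the system is inconsistent.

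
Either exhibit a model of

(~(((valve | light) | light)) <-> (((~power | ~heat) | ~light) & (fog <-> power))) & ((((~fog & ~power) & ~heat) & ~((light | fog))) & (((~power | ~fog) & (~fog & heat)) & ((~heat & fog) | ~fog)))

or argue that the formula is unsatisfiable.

Case heat = True: the conjunct ~heat is False.
Case heat = False: the conjunct heat is False.
Both cases fail — unsatisfiable.

The formula is unsatisfiable.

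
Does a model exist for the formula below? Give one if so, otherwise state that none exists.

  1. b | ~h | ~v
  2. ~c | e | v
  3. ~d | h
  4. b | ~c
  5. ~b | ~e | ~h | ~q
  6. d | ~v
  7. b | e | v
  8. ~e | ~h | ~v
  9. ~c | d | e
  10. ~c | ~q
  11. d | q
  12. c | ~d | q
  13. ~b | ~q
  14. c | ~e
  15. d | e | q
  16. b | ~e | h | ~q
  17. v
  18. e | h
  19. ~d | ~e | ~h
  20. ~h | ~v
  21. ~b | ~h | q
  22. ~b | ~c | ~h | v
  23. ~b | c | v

Case v = True:
  (d | ~v) forces d = True.
  (~d | h) forces h = True.
  Clause (~h | ~v) is falsified — contradiction.
Case v = False:
  Clause (v) is falsified — contradiction.
Both cases fail, so the formula is unsatisfiable.

The formula is unsatisfiable.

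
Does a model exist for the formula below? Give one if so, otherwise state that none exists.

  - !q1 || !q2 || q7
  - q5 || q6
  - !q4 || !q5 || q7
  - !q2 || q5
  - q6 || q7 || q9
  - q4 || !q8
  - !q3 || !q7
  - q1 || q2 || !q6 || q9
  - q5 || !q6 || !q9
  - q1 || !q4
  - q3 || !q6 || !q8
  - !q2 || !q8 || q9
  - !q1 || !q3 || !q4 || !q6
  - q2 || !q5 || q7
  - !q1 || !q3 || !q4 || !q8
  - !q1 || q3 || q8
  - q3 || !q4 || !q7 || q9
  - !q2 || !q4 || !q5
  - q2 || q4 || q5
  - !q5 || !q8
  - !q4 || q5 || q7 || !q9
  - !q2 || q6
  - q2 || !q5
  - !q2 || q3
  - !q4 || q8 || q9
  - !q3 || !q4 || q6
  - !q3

Case q3 = True:
  Clause (!q3) is falsified — contradiction.
Case q3 = False:
  (!q2 || q3) forces q2 = False.
  (q2 || !q5) forces q5 = False.
  (q5 || q6) forces q6 = True.
  (q5 || !q6 || !q9) forces q9 = False.
  (q1 || q2 || !q6 || q9) forces q1 = True.
  (q3 || !q6 || !q8) forces q8 = False.
  Clause (!q1 || q3 || q8) is falsified — contradiction.
Both cases fail, so the formula is unsatisfiable.

UNSATISFIABLE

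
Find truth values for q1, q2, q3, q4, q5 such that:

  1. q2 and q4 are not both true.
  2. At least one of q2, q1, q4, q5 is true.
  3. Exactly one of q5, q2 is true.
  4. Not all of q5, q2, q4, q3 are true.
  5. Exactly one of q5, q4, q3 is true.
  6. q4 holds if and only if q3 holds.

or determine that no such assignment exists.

q1 = True, q2 = False, q3 = False, q4 = False, q5 = True

  (1) q2=F, q4=F — not both ✓
  (2) {q2, q1, q4, q5}: 2 true — at least one ✓
  (3) {q5, q2}: 1 true — exactly one ✓
  (4) {q5, q2, q4, q3}: 1/4 true — not all ✓
  (5) {q5, q4, q3}: 1 true — exactly one ✓
  (6) q4=F, q3=F — same ✓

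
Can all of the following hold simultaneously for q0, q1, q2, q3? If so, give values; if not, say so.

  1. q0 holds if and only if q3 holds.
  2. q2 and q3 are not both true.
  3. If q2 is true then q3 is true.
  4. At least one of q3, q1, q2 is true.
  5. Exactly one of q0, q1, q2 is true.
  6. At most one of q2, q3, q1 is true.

q0=T, q1=F, q2=F, q3=T

  (1) q0=T, q3=T — same ✓
  (2) q2=F, q3=T — not both ✓
  (3) q2=F ⇒ q3: vacuous ✓
  (4) {q3, q1, q2}: 1 true — at least one ✓
  (5) {q0, q1, q2}: 1 true — exactly one ✓
  (6) {q2, q3, q1}: 1 true — at most one ✓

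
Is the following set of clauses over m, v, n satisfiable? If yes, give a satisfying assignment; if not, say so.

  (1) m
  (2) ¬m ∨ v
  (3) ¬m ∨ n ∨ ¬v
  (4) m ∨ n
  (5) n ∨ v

m = True; v = True; n = True

Unit clause (m) forces m = True.
In (¬m ∨ v) only v is left, so v = True.
In (¬m ∨ n ∨ ¬v) only n is left, so n = True.
Check each clause:
  (m): m holds.
  (¬m ∨ v): v holds.
  (¬m ∨ n ∨ ¬v): n holds.
  (m ∨ n): m holds.
  (n ∨ v): n holds.
All clauses satisfied.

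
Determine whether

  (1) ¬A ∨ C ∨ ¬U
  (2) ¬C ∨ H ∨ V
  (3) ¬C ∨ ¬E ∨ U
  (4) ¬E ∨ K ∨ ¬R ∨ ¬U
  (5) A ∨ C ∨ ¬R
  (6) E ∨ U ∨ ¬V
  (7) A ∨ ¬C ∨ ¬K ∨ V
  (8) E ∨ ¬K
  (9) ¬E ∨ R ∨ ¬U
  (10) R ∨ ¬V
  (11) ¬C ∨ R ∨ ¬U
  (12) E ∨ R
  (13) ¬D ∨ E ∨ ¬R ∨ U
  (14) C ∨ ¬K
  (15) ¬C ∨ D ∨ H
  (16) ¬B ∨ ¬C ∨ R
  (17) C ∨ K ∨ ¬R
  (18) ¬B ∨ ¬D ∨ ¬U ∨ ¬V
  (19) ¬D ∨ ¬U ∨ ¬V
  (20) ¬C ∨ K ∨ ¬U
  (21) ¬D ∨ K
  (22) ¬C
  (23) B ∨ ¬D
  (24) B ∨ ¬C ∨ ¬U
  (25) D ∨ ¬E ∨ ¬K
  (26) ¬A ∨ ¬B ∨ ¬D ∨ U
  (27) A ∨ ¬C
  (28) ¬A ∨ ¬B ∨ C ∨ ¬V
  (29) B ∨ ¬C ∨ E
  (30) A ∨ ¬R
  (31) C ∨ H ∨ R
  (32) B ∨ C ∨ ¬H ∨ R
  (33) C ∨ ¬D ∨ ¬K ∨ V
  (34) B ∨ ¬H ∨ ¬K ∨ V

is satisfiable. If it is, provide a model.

Unit clause (¬C) forces C = False.
In (C ∨ ¬K) only ¬K is left, so K = False.
In (C ∨ K ∨ ¬R) only ¬R is left, so R = False.
In (¬D ∨ K) only ¬D is left, so D = False.
In (C ∨ H ∨ R) only H is left, so H = True.
In (B ∨ C ∨ ¬H ∨ R) only B is left, so B = True.
In (R ∨ ¬V) only ¬V is left, so V = False.
In (E ∨ R) only E is left, so E = True.
In (¬E ∨ R ∨ ¬U) only ¬U is left, so U = False.
Set A = True.
All clauses satisfied.

D: False, A: True, B: True, R: False, V: False, K: False, H: True, E: True, U: False, C: False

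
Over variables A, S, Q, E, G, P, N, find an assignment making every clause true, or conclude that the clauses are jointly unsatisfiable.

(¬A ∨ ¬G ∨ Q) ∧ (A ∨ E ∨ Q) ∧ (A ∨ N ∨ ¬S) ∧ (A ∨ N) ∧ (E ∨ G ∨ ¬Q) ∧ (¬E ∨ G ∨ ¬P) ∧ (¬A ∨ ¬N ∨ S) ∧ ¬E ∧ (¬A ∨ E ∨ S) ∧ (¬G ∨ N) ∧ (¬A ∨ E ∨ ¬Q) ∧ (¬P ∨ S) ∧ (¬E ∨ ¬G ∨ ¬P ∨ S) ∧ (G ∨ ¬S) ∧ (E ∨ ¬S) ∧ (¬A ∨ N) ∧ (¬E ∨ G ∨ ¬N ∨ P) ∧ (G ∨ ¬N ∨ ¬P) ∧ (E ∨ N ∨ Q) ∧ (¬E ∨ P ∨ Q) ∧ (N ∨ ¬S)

Unit clause (¬E) forces E = False.
In (E ∨ ¬S) only ¬S is left, so S = False.
In (¬A ∨ E ∨ S) only ¬A is left, so A = False.
In (¬P ∨ S) only ¬P is left, so P = False.
In (A ∨ E ∨ Q) only Q is left, so Q = True.
In (A ∨ N) only N is left, so N = True.
In (E ∨ G ∨ ¬Q) only G is left, so G = True.
All clauses satisfied.

A = False, S = False, Q = True, E = False, G = True, P = False, N = True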